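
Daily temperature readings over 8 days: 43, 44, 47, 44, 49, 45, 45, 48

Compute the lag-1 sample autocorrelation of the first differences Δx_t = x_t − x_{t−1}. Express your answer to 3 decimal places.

First differences Δx: 1, 3, -3, 5, -4, 0, 3
Mean of differences = 0.7143
Numerator Σ(Δx_t−Δx̄)(Δx_{t+1}−Δx̄) = -42.2245
Denominator Σ(Δx_t−Δx̄)² = 65.4286
r_1(Δx) = -42.2245 / 65.4286 = -0.645

-0.645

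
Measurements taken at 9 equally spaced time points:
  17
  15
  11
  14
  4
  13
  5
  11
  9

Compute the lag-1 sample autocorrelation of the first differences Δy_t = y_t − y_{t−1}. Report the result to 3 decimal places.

First differences Δy: -2, -4, 3, -10, 9, -8, 6, -2
Mean of differences = -1.0000
Numerator Σ(Δy_t−Δȳ)(Δy_{t+1}−Δȳ) = -261.0000
Denominator Σ(Δy_t−Δȳ)² = 306.0000
r_1(Δy) = -261.0000 / 306.0000 = -0.853

-0.853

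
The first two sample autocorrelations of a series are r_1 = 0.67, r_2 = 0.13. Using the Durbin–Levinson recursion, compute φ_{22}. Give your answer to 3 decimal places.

-0.579

φ_{22} = (r_2 − r_1²) / (1 − r_1²)
r_1² = (0.67)² = 0.4489
Numerator = 0.13 − 0.4489 = -0.3189; denominator = 1 − 0.4489 = 0.5511
φ_{22} = -0.3189 / 0.5511 = -0.579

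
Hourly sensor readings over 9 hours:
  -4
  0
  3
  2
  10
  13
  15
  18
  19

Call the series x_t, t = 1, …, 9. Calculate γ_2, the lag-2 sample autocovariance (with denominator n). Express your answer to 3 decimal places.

Mean x̄ = (-4 + 0 + 3 + 2 + 10 + 13 + 15 + 18 + 19)/9 = 8.4444
Σ_{t=1}^{7}(x_t−x̄)(x_{t+2}−x̄) = 207.2716
γ_2 = 207.2716 / 9 = 23.030

23.030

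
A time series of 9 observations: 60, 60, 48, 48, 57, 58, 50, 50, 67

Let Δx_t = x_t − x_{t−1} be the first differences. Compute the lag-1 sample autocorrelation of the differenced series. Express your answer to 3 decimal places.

0.016

First differences Δx: 0, -12, 0, 9, 1, -8, 0, 17
Mean of differences = 0.8750
Numerator Σ(Δx_t−Δx̄)(Δx_{t+1}−Δx̄) = 8.9844
Denominator Σ(Δx_t−Δx̄)² = 572.8750
r_1(Δx) = 8.9844 / 572.8750 = 0.016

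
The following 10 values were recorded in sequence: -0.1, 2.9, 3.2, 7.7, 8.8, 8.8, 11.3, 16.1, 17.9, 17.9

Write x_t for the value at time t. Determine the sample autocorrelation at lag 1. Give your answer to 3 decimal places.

0.693

Mean x̄ = (-0.1 + 2.9 + 3.2 + 7.7 + 8.8 + 8.8 + 11.3 + 16.1 + 17.9 + 17.9)/10 = 9.4500
Numerator Σ_{t=1}^{9}(x_t−x̄)(x_{t+1}−x̄) = 254.6825
Denominator Σ(x_t−x̄)² = 367.5250
r_1 = 254.6825 / 367.5250 = 0.693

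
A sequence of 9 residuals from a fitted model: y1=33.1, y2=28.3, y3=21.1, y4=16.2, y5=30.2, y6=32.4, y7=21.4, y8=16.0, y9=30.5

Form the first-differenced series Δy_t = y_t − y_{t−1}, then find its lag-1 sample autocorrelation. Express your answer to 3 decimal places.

-0.023

First differences Δy: -4.8, -7.2, -4.9, 14.0, 2.2, -11.0, -5.4, 14.5
Mean of differences = -0.3250
Numerator Σ(Δy_t−Δȳ)(Δy_{t+1}−Δȳ) = -15.1631
Denominator Σ(Δy_t−Δȳ)² = 659.2950
r_1(Δy) = -15.1631 / 659.2950 = -0.023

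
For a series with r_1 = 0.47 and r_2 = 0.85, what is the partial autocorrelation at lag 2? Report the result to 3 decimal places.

0.807

φ_{22} = (r_2 − r_1²) / (1 − r_1²)
r_1² = (0.47)² = 0.2209
Numerator = 0.85 − 0.2209 = 0.6291; denominator = 1 − 0.2209 = 0.7791
φ_{22} = 0.6291 / 0.7791 = 0.807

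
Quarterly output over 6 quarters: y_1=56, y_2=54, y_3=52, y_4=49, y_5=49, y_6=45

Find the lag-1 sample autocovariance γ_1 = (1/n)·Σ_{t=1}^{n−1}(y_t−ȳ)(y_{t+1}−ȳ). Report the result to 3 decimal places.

5.329

Mean ȳ = (56 + 54 + 52 + 49 + 49 + 45)/6 = 50.8333
Deviations: 5.1667, 3.1667, 1.1667, -1.8333, -1.8333, -5.8333
Σ_{t=1}^{5}(y_t−ȳ)(y_{t+1}−ȳ) = 31.9722
γ_1 = 31.9722 / 6 = 5.329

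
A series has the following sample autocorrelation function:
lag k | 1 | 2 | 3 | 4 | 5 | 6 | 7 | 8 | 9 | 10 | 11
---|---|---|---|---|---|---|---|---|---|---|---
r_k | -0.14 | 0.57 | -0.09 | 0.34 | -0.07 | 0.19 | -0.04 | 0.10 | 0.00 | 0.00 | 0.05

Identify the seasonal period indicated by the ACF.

The largest autocorrelation is r_2 = 0.57, with weaker echoes at lags 4 (0.34) and 6 (0.19); the remaining lags stay at or below 0.10.
The dominant spike at lag 2 indicates a seasonal period of 2.

2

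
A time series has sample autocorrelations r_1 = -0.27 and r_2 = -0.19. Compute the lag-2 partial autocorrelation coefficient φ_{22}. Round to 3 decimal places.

-0.284

φ_{22} = (r_2 − r_1²) / (1 − r_1²)
r_1² = (-0.27)² = 0.0729
Numerator = -0.19 − 0.0729 = -0.2629; denominator = 1 − 0.0729 = 0.9271
φ_{22} = -0.2629 / 0.9271 = -0.284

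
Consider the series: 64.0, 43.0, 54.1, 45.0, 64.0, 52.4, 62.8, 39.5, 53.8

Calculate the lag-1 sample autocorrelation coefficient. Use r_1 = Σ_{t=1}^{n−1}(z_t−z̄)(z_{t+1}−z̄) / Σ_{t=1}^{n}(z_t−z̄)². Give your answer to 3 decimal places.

-0.542

Mean z̄ = (64.0 + 43.0 + 54.1 + 45.0 + 64.0 + 52.4 + 62.8 + 39.5 + 53.8)/9 = 53.1778
Numerator Σ_{t=1}^{8}(z_t−z̄)(z_{t+1}−z̄) = -371.5983
Denominator Σ(z_t−z̄)² = 686.2156
r_1 = -371.5983 / 686.2156 = -0.542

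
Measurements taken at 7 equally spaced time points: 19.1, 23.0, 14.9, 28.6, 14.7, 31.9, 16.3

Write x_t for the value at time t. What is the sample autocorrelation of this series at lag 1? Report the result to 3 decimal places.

Mean x̄ = (19.1 + 23.0 + 14.9 + 28.6 + 14.7 + 31.9 + 16.3)/7 = 21.2143
Numerator Σ_{t=1}^{6}(x_t−x̄)(x_{t+1}−x̄) = -231.9216
Denominator Σ(x_t−x̄)² = 282.8486
r_1 = -231.9216 / 282.8486 = -0.820

-0.820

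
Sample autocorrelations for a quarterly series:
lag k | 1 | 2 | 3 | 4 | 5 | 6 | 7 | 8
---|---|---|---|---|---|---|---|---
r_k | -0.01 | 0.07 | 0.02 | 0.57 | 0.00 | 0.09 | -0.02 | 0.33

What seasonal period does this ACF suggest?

The largest autocorrelation is r_4 = 0.57, with a weaker echo at lag 8 (0.33); the remaining lags stay at or below 0.09.
The dominant spike at lag 4 indicates a seasonal period of 4.

4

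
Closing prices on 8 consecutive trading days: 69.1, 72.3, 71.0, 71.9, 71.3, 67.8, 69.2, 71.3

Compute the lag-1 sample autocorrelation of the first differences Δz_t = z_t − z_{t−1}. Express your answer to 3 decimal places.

-0.156

First differences Δz: 3.2, -1.3, 0.9, -0.6, -3.5, 1.4, 2.1
Mean of differences = 0.3143
Numerator Σ(Δz_t−Δz̄)(Δz_{t+1}−Δz̄) = -4.8545
Denominator Σ(Δz_t−Δz̄)² = 31.0286
r_1(Δz) = -4.8545 / 31.0286 = -0.156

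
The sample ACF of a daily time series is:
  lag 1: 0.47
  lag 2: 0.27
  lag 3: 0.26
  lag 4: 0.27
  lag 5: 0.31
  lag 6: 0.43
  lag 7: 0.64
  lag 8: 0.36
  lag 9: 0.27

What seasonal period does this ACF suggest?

The largest autocorrelation is r_7 = 0.64; the remaining lags stay at or below 0.47. The elevated value at lag 1 (0.47), dropping to 0.27 at lag 2, reflects decaying short-term dependence rather than seasonality.
The dominant spike at lag 7 indicates a seasonal period of 7.

7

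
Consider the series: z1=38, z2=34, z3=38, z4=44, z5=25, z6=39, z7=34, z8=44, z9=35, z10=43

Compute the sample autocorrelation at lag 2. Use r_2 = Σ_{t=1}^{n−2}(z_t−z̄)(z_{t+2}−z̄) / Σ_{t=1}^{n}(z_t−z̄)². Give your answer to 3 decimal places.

Mean z̄ = (38 + 34 + 38 + 44 + 25 + 39 + 34 + 44 + 35 + 43)/10 = 37.4000
Numerator Σ_{t=1}^{8}(z_t−z̄)(z_{t+2}−z̄) = 78.8800
Denominator Σ(z_t−z̄)² = 304.4000
r_2 = 78.8800 / 304.4000 = 0.259

0.259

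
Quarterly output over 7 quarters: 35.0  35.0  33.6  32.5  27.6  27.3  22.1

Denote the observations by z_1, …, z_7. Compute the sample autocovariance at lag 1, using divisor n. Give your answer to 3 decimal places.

10.137

Mean z̄ = (35.0 + 35.0 + 33.6 + 32.5 + 27.6 + 27.3 + 22.1)/7 = 30.4429
Deviations: 4.5571, 4.5571, 3.1571, 2.0571, -2.8429, -3.1429, -8.3429
Σ_{t=1}^{6}(z_t−z̄)(z_{t+1}−z̄) = 70.9567
γ_1 = 70.9567 / 7 = 10.137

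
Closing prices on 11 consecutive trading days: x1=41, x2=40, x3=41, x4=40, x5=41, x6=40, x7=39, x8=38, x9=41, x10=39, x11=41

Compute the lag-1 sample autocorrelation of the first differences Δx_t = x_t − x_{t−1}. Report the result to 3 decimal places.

-0.625

First differences Δx: -1, 1, -1, 1, -1, -1, -1, 3, -2, 2
Mean of differences = 0.0000
Numerator Σ(Δx_t−Δx̄)(Δx_{t+1}−Δx̄) = -15.0000
Denominator Σ(Δx_t−Δx̄)² = 24.0000
r_1(Δx) = -15.0000 / 24.0000 = -0.625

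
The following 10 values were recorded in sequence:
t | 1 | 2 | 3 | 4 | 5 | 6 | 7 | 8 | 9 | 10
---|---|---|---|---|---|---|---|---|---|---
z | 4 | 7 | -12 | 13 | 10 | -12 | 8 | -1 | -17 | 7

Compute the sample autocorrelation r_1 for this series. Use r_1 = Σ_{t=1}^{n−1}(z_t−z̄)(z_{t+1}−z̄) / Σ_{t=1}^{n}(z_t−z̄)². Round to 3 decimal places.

Mean z̄ = (4 + 7 − 12 + 13 + 10 − 12 + 8 − 1 − 17 + 7)/10 = 0.7000
Numerator Σ_{t=1}^{9}(z_t−z̄)(z_{t+1}−z̄) = -405.6900
Denominator Σ(z_t−z̄)² = 1020.1000
r_1 = -405.6900 / 1020.1000 = -0.398

-0.398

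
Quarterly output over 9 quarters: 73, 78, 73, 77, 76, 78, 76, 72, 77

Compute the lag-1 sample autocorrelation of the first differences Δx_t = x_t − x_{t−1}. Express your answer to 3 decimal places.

First differences Δx: 5, -5, 4, -1, 2, -2, -4, 5
Mean of differences = 0.5000
Numerator Σ(Δx_t−Δx̄)(Δx_{t+1}−Δx̄) = -64.2500
Denominator Σ(Δx_t−Δx̄)² = 114.0000
r_1(Δx) = -64.2500 / 114.0000 = -0.564

-0.564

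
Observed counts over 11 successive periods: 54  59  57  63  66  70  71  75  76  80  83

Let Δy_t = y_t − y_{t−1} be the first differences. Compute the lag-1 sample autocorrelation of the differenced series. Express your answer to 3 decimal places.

First differences Δy: 5, -2, 6, 3, 4, 1, 4, 1, 4, 3
Mean of differences = 2.9000
Numerator Σ(Δy_t−Δȳ)(Δy_{t+1}−Δȳ) = -33.3100
Denominator Σ(Δy_t−Δȳ)² = 48.9000
r_1(Δy) = -33.3100 / 48.9000 = -0.681

-0.681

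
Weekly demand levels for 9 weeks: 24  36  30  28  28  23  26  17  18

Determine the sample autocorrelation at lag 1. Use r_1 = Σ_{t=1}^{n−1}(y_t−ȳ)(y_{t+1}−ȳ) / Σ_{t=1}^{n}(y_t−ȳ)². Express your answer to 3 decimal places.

Mean ȳ = (24 + 36 + 30 + 28 + 28 + 23 + 26 + 17 + 18)/9 = 25.5556
Numerator Σ_{t=1}^{8}(y_t−ȳ)(y_{t+1}−ȳ) = 100.4691
Denominator Σ(y_t−ȳ)² = 280.2222
r_1 = 100.4691 / 280.2222 = 0.359

0.359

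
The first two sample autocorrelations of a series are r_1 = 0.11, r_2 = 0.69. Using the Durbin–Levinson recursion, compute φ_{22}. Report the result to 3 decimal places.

φ_{22} = (r_2 − r_1²) / (1 − r_1²)
r_1² = (0.11)² = 0.0121
Numerator = 0.69 − 0.0121 = 0.6779; denominator = 1 − 0.0121 = 0.9879
φ_{22} = 0.6779 / 0.9879 = 0.686

0.686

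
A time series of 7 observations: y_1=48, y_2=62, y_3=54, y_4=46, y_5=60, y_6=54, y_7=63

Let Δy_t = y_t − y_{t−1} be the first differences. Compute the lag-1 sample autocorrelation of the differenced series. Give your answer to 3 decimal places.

-0.474

First differences Δy: 14, -8, -8, 14, -6, 9
Mean of differences = 2.5000
Numerator Σ(Δy_t−Δȳ)(Δy_{t+1}−Δȳ) = -284.2500
Denominator Σ(Δy_t−Δȳ)² = 599.5000
r_1(Δy) = -284.2500 / 599.5000 = -0.474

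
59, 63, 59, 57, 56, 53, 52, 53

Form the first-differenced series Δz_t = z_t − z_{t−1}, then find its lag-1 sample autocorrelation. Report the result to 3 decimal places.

First differences Δz: 4, -4, -2, -1, -3, -1, 1
Mean of differences = -0.8571
Numerator Σ(Δz_t−Δz̄)(Δz_{t+1}−Δz̄) = -11.1633
Denominator Σ(Δz_t−Δz̄)² = 42.8571
r_1(Δz) = -11.1633 / 42.8571 = -0.260

-0.260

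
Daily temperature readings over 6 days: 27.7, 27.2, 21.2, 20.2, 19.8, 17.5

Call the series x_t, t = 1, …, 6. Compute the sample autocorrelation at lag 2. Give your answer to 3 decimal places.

Mean x̄ = (27.7 + 27.2 + 21.2 + 20.2 + 19.8 + 17.5)/6 = 22.2667
Deviations from mean: 5.4333, 4.9333, -1.0667, -2.0667, -2.4667, -4.7667
Σ(x_t−x̄)(x_{t+2}−x̄) = (-5.7956) + (-10.1956) + (2.6311) + (9.8511) = -3.5089
Denominator Σ(x_t−x̄)² = 88.0733
r_2 = -3.5089 / 88.0733 = -0.040

-0.040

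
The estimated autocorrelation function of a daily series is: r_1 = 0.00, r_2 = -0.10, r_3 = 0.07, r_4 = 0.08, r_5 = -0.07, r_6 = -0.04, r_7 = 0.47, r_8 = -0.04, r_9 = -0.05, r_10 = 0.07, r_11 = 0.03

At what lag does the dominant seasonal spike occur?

7

The largest autocorrelation is r_7 = 0.47; the remaining lags stay at or below 0.08.
The dominant spike at lag 7 indicates a seasonal period of 7.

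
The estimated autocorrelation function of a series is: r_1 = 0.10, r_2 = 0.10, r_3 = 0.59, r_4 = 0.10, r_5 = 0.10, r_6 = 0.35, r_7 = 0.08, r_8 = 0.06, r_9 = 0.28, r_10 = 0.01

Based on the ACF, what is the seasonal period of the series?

The largest autocorrelation is r_3 = 0.59, with weaker echoes at lags 6 (0.35) and 9 (0.28); the remaining lags stay at or below 0.10.
The dominant spike at lag 3 indicates a seasonal period of 3.

3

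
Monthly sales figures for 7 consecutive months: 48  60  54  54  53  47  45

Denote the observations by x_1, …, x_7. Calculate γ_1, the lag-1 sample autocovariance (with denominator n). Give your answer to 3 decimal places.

3.321

Mean x̄ = (48 + 60 + 54 + 54 + 53 + 47 + 45)/7 = 51.5714
Σ_{t=1}^{6}(x_t−x̄)(x_{t+1}−x̄) = 23.2449
γ_1 = 23.2449 / 7 = 3.321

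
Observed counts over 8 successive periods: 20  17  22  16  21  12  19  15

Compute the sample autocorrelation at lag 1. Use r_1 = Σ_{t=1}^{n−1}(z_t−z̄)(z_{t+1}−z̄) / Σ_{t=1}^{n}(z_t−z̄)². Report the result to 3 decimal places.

Mean z̄ = (20 + 17 + 22 + 16 + 21 + 12 + 19 + 15)/8 = 17.7500
Deviations from mean: 2.2500, -0.7500, 4.2500, -1.7500, 3.2500, -5.7500, 1.2500, -2.7500
Σ(z_t−z̄)(z_{t+1}−z̄) = (-1.6875) + (-3.1875) + (-7.4375) + (-5.6875) + (-18.6875) + (-7.1875) + (-3.4375) = -47.3125
Denominator Σ(z_t−z̄)² = 79.5000
r_1 = -47.3125 / 79.5000 = -0.595

-0.595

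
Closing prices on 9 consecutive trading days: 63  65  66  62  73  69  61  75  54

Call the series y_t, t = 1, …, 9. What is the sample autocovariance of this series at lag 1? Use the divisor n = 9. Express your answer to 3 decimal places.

Mean ȳ = (63 + 65 + 66 + 62 + 73 + 69 + 61 + 75 + 54)/9 = 65.3333
Σ_{t=1}^{8}(y_t−ȳ)(y_{t+1}−ȳ) = -166.4444
γ_1 = -166.4444 / 9 = -18.494

-18.494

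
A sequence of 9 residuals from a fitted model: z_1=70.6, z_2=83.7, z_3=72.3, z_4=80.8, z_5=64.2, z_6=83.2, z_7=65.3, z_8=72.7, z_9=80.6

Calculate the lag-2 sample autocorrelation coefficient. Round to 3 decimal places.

0.375

Mean z̄ = (70.6 + 83.7 + 72.3 + 80.8 + 64.2 + 83.2 + 65.3 + 72.7 + 80.6)/9 = 74.8222
Σ(z_t−z̄)(z_{t+2}−z̄) = (10.6494) + (53.0694) + (26.7916) + (50.0805) + (101.1472) + (-17.7795) + (-55.0173) = 168.9412
Denominator Σ(z_t−z̄)² = 450.3156
r_2 = 168.9412 / 450.3156 = 0.375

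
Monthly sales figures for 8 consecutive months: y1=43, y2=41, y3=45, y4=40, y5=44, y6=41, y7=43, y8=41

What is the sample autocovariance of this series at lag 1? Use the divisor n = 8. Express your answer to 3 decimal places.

Mean ȳ = (43 + 41 + 45 + 40 + 44 + 41 + 43 + 41)/8 = 42.2500
Deviations: 0.7500, -1.2500, 2.7500, -2.2500, 1.7500, -1.2500, 0.7500, -1.2500
Σ_{t=1}^{7}(y_t−ȳ)(y_{t+1}−ȳ) = -18.5625
γ_1 = -18.5625 / 8 = -2.320

-2.320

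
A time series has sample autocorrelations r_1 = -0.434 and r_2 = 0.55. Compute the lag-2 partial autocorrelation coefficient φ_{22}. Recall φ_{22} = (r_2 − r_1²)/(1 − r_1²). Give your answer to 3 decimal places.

0.446

φ_{22} = (r_2 − r_1²) / (1 − r_1²)
r_1² = (-0.434)² = 0.188356
Numerator = 0.55 − 0.1884 = 0.3616; denominator = 1 − 0.1884 = 0.8116
φ_{22} = 0.3616 / 0.8116 = 0.446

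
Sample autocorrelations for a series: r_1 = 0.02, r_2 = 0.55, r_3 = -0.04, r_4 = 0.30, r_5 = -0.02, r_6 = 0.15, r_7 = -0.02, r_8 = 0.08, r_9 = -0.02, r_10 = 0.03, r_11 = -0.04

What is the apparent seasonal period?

2

The largest autocorrelation is r_2 = 0.55, with weaker echoes at lags 4 (0.30) and 6 (0.15); the remaining lags stay at or below 0.08.
The dominant spike at lag 2 indicates a seasonal period of 2.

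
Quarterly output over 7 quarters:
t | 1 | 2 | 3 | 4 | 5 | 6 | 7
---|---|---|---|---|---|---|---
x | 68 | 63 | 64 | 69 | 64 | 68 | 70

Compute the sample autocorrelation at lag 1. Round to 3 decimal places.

Mean x̄ = (68 + 63 + 64 + 69 + 64 + 68 + 70)/7 = 66.5714
Numerator Σ_{t=1}^{6}(x_t−x̄)(x_{t+1}−x̄) = -7.1837
Denominator Σ(x_t−x̄)² = 47.7143
r_1 = -7.1837 / 47.7143 = -0.151

-0.151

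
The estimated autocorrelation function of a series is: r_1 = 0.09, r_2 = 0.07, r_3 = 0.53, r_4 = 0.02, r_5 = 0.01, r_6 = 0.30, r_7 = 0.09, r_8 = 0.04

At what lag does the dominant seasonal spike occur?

The largest autocorrelation is r_3 = 0.53, with a weaker echo at lag 6 (0.30); the remaining lags stay at or below 0.09.
The dominant spike at lag 3 indicates a seasonal period of 3.

3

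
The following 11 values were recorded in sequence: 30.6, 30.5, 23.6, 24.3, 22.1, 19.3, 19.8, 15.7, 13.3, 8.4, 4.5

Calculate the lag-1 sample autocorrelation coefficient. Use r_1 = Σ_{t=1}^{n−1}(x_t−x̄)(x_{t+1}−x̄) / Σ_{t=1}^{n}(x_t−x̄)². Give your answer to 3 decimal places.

Mean x̄ = (30.6 + 30.5 + 23.6 + 24.3 + 22.1 + 19.3 + 19.8 + 15.7 + 13.3 + 8.4 + 4.5)/11 = 19.2818
Numerator Σ_{t=1}^{10}(x_t−x̄)(x_{t+1}−x̄) = 456.7997
Denominator Σ(x_t−x̄)² = 691.5164
r_1 = 456.7997 / 691.5164 = 0.661

0.661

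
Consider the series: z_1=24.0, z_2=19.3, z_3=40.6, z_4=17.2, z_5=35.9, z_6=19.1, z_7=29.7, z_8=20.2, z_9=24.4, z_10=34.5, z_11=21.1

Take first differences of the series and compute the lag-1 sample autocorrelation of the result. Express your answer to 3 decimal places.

-0.815

First differences Δz: -4.7, 21.3, -23.4, 18.7, -16.8, 10.6, -9.5, 4.2, 10.1, -13.4
Mean of differences = -0.2900
Numerator Σ(Δz_t−Δz̄)(Δz_{t+1}−Δz̄) = -1757.5461
Denominator Σ(Δz_t−Δz̄)² = 2156.2490
r_1(Δz) = -1757.5461 / 2156.2490 = -0.815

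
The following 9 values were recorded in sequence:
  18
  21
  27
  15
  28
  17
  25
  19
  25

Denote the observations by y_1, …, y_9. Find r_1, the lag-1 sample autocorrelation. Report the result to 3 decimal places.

-0.797

Mean ȳ = (18 + 21 + 27 + 15 + 28 + 17 + 25 + 19 + 25)/9 = 21.6667
Numerator Σ_{t=1}^{8}(y_t−ȳ)(y_{t+1}−ȳ) = -141.7778
Denominator Σ(y_t−ȳ)² = 178.0000
r_1 = -141.7778 / 178.0000 = -0.797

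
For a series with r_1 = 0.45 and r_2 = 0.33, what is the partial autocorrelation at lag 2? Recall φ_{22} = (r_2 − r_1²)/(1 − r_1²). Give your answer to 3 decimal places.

φ_{22} = (r_2 − r_1²) / (1 − r_1²)
r_1² = (0.45)² = 0.2025
Numerator = 0.33 − 0.2025 = 0.1275; denominator = 1 − 0.2025 = 0.7975
φ_{22} = 0.1275 / 0.7975 = 0.160

0.160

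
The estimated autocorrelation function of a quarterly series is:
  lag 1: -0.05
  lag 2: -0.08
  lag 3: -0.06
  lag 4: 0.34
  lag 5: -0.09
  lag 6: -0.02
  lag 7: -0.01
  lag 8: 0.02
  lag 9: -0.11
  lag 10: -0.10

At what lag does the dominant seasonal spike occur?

4

The largest autocorrelation is r_4 = 0.34; the remaining lags stay at or below 0.02.
The dominant spike at lag 4 indicates a seasonal period of 4.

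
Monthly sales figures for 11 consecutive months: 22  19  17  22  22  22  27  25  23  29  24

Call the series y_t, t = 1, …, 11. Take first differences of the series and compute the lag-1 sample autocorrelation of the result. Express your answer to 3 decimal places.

First differences Δy: -3, -2, 5, 0, 0, 5, -2, -2, 6, -5
Mean of differences = 0.2000
Numerator Σ(Δy_t−Δȳ)(Δy_{t+1}−Δȳ) = -54.0400
Denominator Σ(Δy_t−Δȳ)² = 131.6000
r_1(Δy) = -54.0400 / 131.6000 = -0.411

-0.411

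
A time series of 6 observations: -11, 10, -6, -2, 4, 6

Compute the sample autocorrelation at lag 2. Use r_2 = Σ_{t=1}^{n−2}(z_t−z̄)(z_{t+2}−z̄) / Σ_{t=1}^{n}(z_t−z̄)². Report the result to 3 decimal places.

0.036

Mean z̄ = (-11 + 10 − 6 − 2 + 4 + 6)/6 = 0.1667
Deviations from mean: -11.1667, 9.8333, -6.1667, -2.1667, 3.8333, 5.8333
Σ(z_t−z̄)(z_{t+2}−z̄) = (68.8611) + (-21.3056) + (-23.6389) + (-12.6389) = 11.2778
Denominator Σ(z_t−z̄)² = 312.8333
r_2 = 11.2778 / 312.8333 = 0.036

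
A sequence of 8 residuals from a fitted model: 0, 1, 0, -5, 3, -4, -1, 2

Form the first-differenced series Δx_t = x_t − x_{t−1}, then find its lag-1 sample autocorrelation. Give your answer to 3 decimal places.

-0.658

First differences Δx: 1, -1, -5, 8, -7, 3, 3
Mean of differences = 0.2857
Numerator Σ(Δx_t−Δx̄)(Δx_{t+1}−Δx̄) = -103.5102
Denominator Σ(Δx_t−Δx̄)² = 157.4286
r_1(Δx) = -103.5102 / 157.4286 = -0.658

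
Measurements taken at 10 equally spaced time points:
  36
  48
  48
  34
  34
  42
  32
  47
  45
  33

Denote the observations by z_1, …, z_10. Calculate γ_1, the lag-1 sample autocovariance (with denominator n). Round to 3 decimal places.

-6.301

Mean z̄ = (36 + 48 + 48 + 34 + 34 + 42 + 32 + 47 + 45 + 33)/10 = 39.9000
Σ_{t=1}^{9}(z_t−z̄)(z_{t+1}−z̄) = -63.0100
γ_1 = -63.0100 / 10 = -6.301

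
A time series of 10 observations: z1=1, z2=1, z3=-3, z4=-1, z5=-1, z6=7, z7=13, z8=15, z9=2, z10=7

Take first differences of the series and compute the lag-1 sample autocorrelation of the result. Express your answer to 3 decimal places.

First differences Δz: 0, -4, 2, 0, 8, 6, 2, -13, 5
Mean of differences = 0.6667
Numerator Σ(Δz_t−Δz̄)(Δz_{t+1}−Δz̄) = -40.1111
Denominator Σ(Δz_t−Δz̄)² = 314.0000
r_1(Δz) = -40.1111 / 314.0000 = -0.128

-0.128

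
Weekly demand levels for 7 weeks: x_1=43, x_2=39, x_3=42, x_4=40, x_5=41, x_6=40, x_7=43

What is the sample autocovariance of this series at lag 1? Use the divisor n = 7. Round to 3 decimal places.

Mean x̄ = (43 + 39 + 42 + 40 + 41 + 40 + 43)/7 = 41.1429
Deviations: 1.8571, -2.1429, 0.8571, -1.1429, -0.1429, -1.1429, 1.8571
Σ_{t=1}^{6}(x_t−x̄)(x_{t+1}−x̄) = -8.5918
γ_1 = -8.5918 / 7 = -1.227

-1.227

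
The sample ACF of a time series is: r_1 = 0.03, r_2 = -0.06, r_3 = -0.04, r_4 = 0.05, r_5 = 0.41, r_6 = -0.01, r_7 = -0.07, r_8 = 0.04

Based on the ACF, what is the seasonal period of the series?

The largest autocorrelation is r_5 = 0.41; the remaining lags stay at or below 0.05.
The dominant spike at lag 5 indicates a seasonal period of 5.

5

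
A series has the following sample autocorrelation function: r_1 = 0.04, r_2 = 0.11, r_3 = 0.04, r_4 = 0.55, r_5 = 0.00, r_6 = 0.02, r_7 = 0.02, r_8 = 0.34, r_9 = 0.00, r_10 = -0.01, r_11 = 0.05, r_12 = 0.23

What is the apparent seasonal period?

4

The largest autocorrelation is r_4 = 0.55, with weaker echoes at lags 8 (0.34) and 12 (0.23); the remaining lags stay at or below 0.11.
The dominant spike at lag 4 indicates a seasonal period of 4.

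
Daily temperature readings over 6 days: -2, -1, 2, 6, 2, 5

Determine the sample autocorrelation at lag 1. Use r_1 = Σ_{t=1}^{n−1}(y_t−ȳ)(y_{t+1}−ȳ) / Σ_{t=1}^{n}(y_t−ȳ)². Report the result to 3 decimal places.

Mean ȳ = (-2 − 1 + 2 + 6 + 2 + 5)/6 = 2.0000
Deviations from mean: -4.0000, -3.0000, 0.0000, 4.0000, 0.0000, 3.0000
Σ(y_t−ȳ)(y_{t+1}−ȳ) = (12.0000) + (0.0000) + (0.0000) + (0.0000) + (0.0000) = 12.0000
Denominator Σ(y_t−ȳ)² = 50.0000
r_1 = 12.0000 / 50.0000 = 0.240

0.240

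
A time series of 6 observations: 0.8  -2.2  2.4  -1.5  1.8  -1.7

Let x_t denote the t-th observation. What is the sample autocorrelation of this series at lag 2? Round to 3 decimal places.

Mean x̄ = (0.8 − 2.2 + 2.4 − 1.5 + 1.8 − 1.7)/6 = -0.0667
Deviations from mean: 0.8667, -2.1333, 2.4667, -1.4333, 1.8667, -1.6333
Numerator Σ_{t=1}^{4}(x_t−x̄)(x_{t+2}−x̄) = 12.1411
Denominator Σ(x_t−x̄)² = 19.5933
r_2 = 12.1411 / 19.5933 = 0.620

0.620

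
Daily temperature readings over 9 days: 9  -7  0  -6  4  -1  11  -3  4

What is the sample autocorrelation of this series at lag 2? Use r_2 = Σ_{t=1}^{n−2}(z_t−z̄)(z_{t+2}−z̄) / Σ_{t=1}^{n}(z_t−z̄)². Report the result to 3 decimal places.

0.400

Mean z̄ = (9 − 7 + 0 − 6 + 4 − 1 + 11 − 3 + 4)/9 = 1.2222
Numerator Σ_{t=1}^{7}(z_t−z̄)(z_{t+2}−z̄) = 126.2346
Denominator Σ(z_t−z̄)² = 315.5556
r_2 = 126.2346 / 315.5556 = 0.400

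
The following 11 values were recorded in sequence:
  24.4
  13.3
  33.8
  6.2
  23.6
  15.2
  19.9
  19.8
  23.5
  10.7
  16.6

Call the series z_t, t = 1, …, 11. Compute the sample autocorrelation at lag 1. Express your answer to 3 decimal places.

Mean z̄ = (24.4 + 13.3 + 33.8 + 6.2 + 23.6 + 15.2 + 19.9 + 19.8 + 23.5 + 10.7 + 16.6)/11 = 18.8182
Numerator Σ_{t=1}^{10}(z_t−z̄)(z_{t+1}−z̄) = -398.4121
Denominator Σ(z_t−z̄)² = 576.1164
r_1 = -398.4121 / 576.1164 = -0.692

-0.692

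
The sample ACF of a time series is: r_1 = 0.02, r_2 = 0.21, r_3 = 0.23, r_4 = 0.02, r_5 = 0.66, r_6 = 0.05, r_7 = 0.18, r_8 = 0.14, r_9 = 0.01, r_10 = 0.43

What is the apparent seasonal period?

The largest autocorrelation is r_5 = 0.66, with a weaker echo at lag 10 (0.43); the remaining lags stay at or below 0.23.
The dominant spike at lag 5 indicates a seasonal period of 5.

5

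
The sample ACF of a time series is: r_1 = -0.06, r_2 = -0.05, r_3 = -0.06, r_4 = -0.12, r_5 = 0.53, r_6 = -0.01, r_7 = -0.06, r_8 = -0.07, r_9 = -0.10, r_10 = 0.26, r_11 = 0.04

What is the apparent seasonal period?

5

The largest autocorrelation is r_5 = 0.53, with a weaker echo at lag 10 (0.26); the remaining lags stay at or below 0.04.
The dominant spike at lag 5 indicates a seasonal period of 5.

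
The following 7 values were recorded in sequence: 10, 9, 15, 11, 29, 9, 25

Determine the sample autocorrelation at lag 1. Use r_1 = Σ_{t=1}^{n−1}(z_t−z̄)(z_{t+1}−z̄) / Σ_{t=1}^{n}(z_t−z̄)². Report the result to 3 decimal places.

Mean z̄ = (10 + 9 + 15 + 11 + 29 + 9 + 25)/7 = 15.4286
Numerator Σ_{t=1}^{6}(z_t−z̄)(z_{t+1}−z̄) = -169.3265
Denominator Σ(z_t−z̄)² = 407.7143
r_1 = -169.3265 / 407.7143 = -0.415

-0.415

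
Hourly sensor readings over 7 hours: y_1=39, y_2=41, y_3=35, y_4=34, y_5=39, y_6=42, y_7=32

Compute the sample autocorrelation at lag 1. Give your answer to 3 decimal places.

-0.207

Mean ȳ = (39 + 41 + 35 + 34 + 39 + 42 + 32)/7 = 37.4286
Numerator Σ_{t=1}^{6}(y_t−ȳ)(y_{t+1}−ȳ) = -17.7551
Denominator Σ(y_t−ȳ)² = 85.7143
r_1 = -17.7551 / 85.7143 = -0.207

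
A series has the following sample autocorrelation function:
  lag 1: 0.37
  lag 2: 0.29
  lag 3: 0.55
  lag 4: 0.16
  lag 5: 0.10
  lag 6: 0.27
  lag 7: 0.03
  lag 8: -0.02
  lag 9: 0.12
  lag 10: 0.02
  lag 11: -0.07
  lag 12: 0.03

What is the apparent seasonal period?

The largest autocorrelation is r_3 = 0.55; the remaining lags stay at or below 0.37. The elevated value at lag 1 (0.37), dropping to 0.29 at lag 2, reflects decaying short-term dependence rather than seasonality.
The dominant spike at lag 3 indicates a seasonal period of 3.

3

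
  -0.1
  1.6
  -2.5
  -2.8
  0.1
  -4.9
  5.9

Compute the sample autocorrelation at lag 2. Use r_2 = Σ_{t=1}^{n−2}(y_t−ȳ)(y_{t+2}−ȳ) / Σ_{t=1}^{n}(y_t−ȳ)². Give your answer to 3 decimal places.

0.101

Mean ȳ = (-0.1 + 1.6 − 2.5 − 2.8 + 0.1 − 4.9 + 5.9)/7 = -0.3857
Numerator Σ_{t=1}^{5}(y_t−ȳ)(y_{t+2}−ȳ) = 7.5267
Denominator Σ(y_t−ȳ)² = 74.4486
r_2 = 7.5267 / 74.4486 = 0.101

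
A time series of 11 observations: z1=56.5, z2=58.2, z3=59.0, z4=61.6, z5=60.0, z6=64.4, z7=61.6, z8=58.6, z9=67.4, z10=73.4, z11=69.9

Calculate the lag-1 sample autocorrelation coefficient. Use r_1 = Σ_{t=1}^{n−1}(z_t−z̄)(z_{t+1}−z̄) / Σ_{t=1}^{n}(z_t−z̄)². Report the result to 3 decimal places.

0.544

Mean z̄ = (56.5 + 58.2 + 59.0 + 61.6 + 60.0 + 64.4 + 61.6 + 58.6 + 67.4 + 73.4 + 69.9)/11 = 62.7818
Numerator Σ_{t=1}^{10}(z_t−z̄)(z_{t+1}−z̄) = 157.7015
Denominator Σ(z_t−z̄)² = 290.1364
r_1 = 157.7015 / 290.1364 = 0.544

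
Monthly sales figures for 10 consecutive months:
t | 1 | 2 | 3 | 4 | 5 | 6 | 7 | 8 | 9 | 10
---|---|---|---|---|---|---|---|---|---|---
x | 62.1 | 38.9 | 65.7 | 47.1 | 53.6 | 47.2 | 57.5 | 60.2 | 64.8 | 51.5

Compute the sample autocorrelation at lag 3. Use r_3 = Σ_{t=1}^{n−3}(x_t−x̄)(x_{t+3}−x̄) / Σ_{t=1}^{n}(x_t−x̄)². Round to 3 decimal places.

-0.335

Mean x̄ = (62.1 + 38.9 + 65.7 + 47.1 + 53.6 + 47.2 + 57.5 + 60.2 + 64.8 + 51.5)/10 = 54.8600
Numerator Σ_{t=1}^{7}(x_t−x̄)(x_{t+3}−x̄) = -231.3328
Denominator Σ(x_t−x̄)² = 690.7040
r_3 = -231.3328 / 690.7040 = -0.335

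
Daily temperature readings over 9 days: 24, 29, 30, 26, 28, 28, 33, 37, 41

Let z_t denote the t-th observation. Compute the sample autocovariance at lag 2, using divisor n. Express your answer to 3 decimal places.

3.049

Mean z̄ = (24 + 29 + 30 + 26 + 28 + 28 + 33 + 37 + 41)/9 = 30.6667
Σ_{t=1}^{7}(z_t−z̄)(z_{t+2}−z̄) = 27.4444
γ_2 = 27.4444 / 9 = 3.049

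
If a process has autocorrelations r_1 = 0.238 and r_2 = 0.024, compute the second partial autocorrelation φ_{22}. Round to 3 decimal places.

φ_{22} = (r_2 − r_1²) / (1 − r_1²)
r_1² = (0.238)² = 0.056644
Numerator = 0.024 − 0.0566 = -0.0326; denominator = 1 − 0.0566 = 0.9434
φ_{22} = -0.0326 / 0.9434 = -0.035

-0.035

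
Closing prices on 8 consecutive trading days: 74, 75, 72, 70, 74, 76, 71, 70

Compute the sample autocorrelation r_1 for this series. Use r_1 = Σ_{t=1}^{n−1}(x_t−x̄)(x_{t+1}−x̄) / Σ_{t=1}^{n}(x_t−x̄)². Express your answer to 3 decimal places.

0.078

Mean x̄ = (74 + 75 + 72 + 70 + 74 + 76 + 71 + 70)/8 = 72.7500
Deviations from mean: 1.2500, 2.2500, -0.7500, -2.7500, 1.2500, 3.2500, -1.7500, -2.7500
Numerator Σ_{t=1}^{7}(x_t−x̄)(x_{t+1}−x̄) = 2.9375
Denominator Σ(x_t−x̄)² = 37.5000
r_1 = 2.9375 / 37.5000 = 0.078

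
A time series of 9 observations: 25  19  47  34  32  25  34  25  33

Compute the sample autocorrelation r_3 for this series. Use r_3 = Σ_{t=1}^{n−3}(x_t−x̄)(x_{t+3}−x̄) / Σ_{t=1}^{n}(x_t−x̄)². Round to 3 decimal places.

Mean x̄ = (25 + 19 + 47 + 34 + 32 + 25 + 34 + 25 + 33)/9 = 30.4444
Σ(x_t−x̄)(x_{t+3}−x̄) = (-19.3580) + (-17.8025) + (-90.1358) + (12.6420) + (-8.4691) + (-13.9136) = -137.0370
Denominator Σ(x_t−x̄)² = 528.2222
r_3 = -137.0370 / 528.2222 = -0.259

-0.259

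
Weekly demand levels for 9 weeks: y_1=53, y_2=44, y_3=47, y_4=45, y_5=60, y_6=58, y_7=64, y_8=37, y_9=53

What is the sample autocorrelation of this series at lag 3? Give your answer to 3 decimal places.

Mean ȳ = (53 + 44 + 47 + 45 + 60 + 58 + 64 + 37 + 53)/9 = 51.2222
Σ(y_t−ȳ)(y_{t+3}−ȳ) = (-11.0617) + (-63.3951) + (-28.6173) + (-79.5062) + (-124.8395) + (12.0494) = -295.3704
Denominator Σ(y_t−ȳ)² = 603.5556
r_3 = -295.3704 / 603.5556 = -0.489

-0.489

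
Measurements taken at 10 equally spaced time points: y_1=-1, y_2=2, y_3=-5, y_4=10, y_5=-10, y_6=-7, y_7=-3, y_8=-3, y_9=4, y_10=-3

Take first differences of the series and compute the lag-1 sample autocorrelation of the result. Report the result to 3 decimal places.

-0.649

First differences Δy: 3, -7, 15, -20, 3, 4, 0, 7, -7
Mean of differences = -0.2222
Numerator Σ(Δy_t−Δȳ)(Δy_{t+1}−Δȳ) = -522.6049
Denominator Σ(Δy_t−Δȳ)² = 805.5556
r_1(Δy) = -522.6049 / 805.5556 = -0.649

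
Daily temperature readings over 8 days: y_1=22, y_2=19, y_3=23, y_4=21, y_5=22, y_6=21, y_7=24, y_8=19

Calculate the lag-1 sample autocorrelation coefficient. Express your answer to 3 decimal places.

-0.624

Mean ȳ = (22 + 19 + 23 + 21 + 22 + 21 + 24 + 19)/8 = 21.3750
Deviations from mean: 0.6250, -2.3750, 1.6250, -0.3750, 0.6250, -0.3750, 2.6250, -2.3750
Numerator Σ_{t=1}^{7}(y_t−ȳ)(y_{t+1}−ȳ) = -13.6406
Denominator Σ(y_t−ȳ)² = 21.8750
r_1 = -13.6406 / 21.8750 = -0.624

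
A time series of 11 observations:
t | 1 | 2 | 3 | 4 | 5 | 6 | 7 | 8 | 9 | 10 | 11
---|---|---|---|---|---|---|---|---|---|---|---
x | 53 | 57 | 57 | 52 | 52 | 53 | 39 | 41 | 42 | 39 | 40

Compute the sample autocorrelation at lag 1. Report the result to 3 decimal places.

Mean x̄ = (53 + 57 + 57 + 52 + 52 + 53 + 39 + 41 + 42 + 39 + 40)/11 = 47.7273
Numerator Σ_{t=1}^{10}(x_t−x̄)(x_{t+1}−x̄) = 383.9256
Denominator Σ(x_t−x̄)² = 554.1818
r_1 = 383.9256 / 554.1818 = 0.693

0.693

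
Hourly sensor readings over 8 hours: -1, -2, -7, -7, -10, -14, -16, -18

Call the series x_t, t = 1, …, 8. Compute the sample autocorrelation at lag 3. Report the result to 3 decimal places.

-0.022

Mean x̄ = (-1 − 2 − 7 − 7 − 10 − 14 − 16 − 18)/8 = -9.3750
Σ(x_t−x̄)(x_{t+3}−x̄) = (19.8906) + (-4.6094) + (-10.9844) + (-15.7344) + (5.3906) = -6.0469
Denominator Σ(x_t−x̄)² = 275.8750
r_3 = -6.0469 / 275.8750 = -0.022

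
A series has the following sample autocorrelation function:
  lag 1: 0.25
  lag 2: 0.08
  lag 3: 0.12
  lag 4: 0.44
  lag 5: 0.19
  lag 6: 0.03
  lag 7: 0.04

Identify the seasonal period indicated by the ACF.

4

The largest autocorrelation is r_4 = 0.44; the remaining lags stay at or below 0.25. The elevated value at lag 1 (0.25), dropping to 0.08 at lag 2, reflects decaying short-term dependence rather than seasonality.
The dominant spike at lag 4 indicates a seasonal period of 4.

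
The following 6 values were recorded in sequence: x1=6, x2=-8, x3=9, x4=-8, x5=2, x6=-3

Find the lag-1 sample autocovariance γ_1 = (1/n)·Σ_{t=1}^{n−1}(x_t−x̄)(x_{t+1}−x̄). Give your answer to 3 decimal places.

-35.963

Mean x̄ = (6 − 8 + 9 − 8 + 2 − 3)/6 = -0.3333
Deviations: 6.3333, -7.6667, 9.3333, -7.6667, 2.3333, -2.6667
Σ_{t=1}^{5}(x_t−x̄)(x_{t+1}−x̄) = -215.7778
γ_1 = -215.7778 / 6 = -35.963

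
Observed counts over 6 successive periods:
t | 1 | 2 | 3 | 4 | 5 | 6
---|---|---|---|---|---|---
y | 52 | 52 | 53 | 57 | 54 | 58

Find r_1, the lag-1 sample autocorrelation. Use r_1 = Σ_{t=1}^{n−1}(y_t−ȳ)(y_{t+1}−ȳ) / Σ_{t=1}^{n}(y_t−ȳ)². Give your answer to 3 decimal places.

Mean ȳ = (52 + 52 + 53 + 57 + 54 + 58)/6 = 54.3333
Deviations from mean: -2.3333, -2.3333, -1.3333, 2.6667, -0.3333, 3.6667
Σ(y_t−ȳ)(y_{t+1}−ȳ) = (5.4444) + (3.1111) + (-3.5556) + (-0.8889) + (-1.2222) = 2.8889
Denominator Σ(y_t−ȳ)² = 33.3333
r_1 = 2.8889 / 33.3333 = 0.087

0.087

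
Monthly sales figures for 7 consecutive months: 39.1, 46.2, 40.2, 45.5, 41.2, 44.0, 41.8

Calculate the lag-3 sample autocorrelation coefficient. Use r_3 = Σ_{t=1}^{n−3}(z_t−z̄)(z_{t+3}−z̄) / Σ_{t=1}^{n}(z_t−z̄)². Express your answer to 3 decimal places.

-0.473

Mean z̄ = (39.1 + 46.2 + 40.2 + 45.5 + 41.2 + 44.0 + 41.8)/7 = 42.5714
Σ(z_t−z̄)(z_{t+3}−z̄) = (-10.1663) + (-4.9763) + (-3.3878) + (-2.2592) = -20.7896
Denominator Σ(z_t−z̄)² = 43.9343
r_3 = -20.7896 / 43.9343 = -0.473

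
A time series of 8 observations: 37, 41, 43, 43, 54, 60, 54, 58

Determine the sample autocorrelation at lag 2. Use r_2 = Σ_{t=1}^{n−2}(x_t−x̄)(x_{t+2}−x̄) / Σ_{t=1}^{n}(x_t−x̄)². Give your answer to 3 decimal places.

0.280

Mean x̄ = (37 + 41 + 43 + 43 + 54 + 60 + 54 + 58)/8 = 48.7500
Numerator Σ_{t=1}^{6}(x_t−x̄)(x_{t+2}−x̄) = 148.8750
Denominator Σ(x_t−x̄)² = 531.5000
r_2 = 148.8750 / 531.5000 = 0.280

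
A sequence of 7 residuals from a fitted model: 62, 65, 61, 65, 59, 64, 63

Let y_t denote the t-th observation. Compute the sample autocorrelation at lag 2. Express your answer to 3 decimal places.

Mean ȳ = (62 + 65 + 61 + 65 + 59 + 64 + 63)/7 = 62.7143
Deviations from mean: -0.7143, 2.2857, -1.7143, 2.2857, -3.7143, 1.2857, 0.2857
Σ(y_t−ȳ)(y_{t+2}−ȳ) = (1.2245) + (5.2245) + (6.3673) + (2.9388) + (-1.0612) = 14.6939
Denominator Σ(y_t−ȳ)² = 29.4286
r_2 = 14.6939 / 29.4286 = 0.499

0.499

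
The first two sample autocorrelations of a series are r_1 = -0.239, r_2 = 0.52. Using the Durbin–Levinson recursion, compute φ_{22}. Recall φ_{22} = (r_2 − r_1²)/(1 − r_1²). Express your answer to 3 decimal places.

φ_{22} = (r_2 − r_1²) / (1 − r_1²)
r_1² = (-0.239)² = 0.057121
Numerator = 0.52 − 0.0571 = 0.4629; denominator = 1 − 0.0571 = 0.9429
φ_{22} = 0.4629 / 0.9429 = 0.491

0.491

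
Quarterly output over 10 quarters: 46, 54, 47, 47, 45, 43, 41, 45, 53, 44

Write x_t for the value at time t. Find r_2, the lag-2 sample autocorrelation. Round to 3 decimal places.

Mean x̄ = (46 + 54 + 47 + 47 + 45 + 43 + 41 + 45 + 53 + 44)/10 = 46.5000
Numerator Σ_{t=1}^{8}(x_t−x̄)(x_{t+2}−x̄) = -17.5000
Denominator Σ(x_t−x̄)² = 152.5000
r_2 = -17.5000 / 152.5000 = -0.115

-0.115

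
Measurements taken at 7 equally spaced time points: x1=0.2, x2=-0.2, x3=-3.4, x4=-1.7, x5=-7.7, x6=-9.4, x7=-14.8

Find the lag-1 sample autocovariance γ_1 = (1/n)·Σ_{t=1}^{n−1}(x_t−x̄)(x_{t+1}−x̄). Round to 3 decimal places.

12.096

Mean x̄ = (0.2 − 0.2 − 3.4 − 1.7 − 7.7 − 9.4 − 14.8)/7 = -5.2857
Σ_{t=1}^{6}(x_t−x̄)(x_{t+1}−x̄) = 84.6712
γ_1 = 84.6712 / 7 = 12.096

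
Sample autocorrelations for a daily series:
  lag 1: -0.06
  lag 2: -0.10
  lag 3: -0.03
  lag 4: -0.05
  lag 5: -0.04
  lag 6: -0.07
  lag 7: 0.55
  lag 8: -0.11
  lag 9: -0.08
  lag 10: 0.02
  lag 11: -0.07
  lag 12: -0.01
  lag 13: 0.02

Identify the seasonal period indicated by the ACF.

7

The largest autocorrelation is r_7 = 0.55; the remaining lags stay at or below 0.02.
The dominant spike at lag 7 indicates a seasonal period of 7.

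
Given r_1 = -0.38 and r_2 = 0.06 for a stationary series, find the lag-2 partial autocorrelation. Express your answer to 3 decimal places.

φ_{22} = (r_2 − r_1²) / (1 − r_1²)
r_1² = (-0.38)² = 0.1444
Numerator = 0.06 − 0.1444 = -0.0844; denominator = 1 − 0.1444 = 0.8556
φ_{22} = -0.0844 / 0.8556 = -0.099

-0.099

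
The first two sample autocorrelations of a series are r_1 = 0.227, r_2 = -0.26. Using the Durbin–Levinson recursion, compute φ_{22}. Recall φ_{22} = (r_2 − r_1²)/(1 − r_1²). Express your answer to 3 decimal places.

φ_{22} = (r_2 − r_1²) / (1 − r_1²)
r_1² = (0.227)² = 0.051529
Numerator = -0.26 − 0.0515 = -0.3115; denominator = 1 − 0.0515 = 0.9485
φ_{22} = -0.3115 / 0.9485 = -0.328

-0.328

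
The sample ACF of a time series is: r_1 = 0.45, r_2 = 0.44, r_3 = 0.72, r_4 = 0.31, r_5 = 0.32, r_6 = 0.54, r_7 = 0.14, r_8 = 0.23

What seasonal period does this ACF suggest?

3

The largest autocorrelation is r_3 = 0.72, with a weaker echo at lag 6 (0.54); the remaining lags stay at or below 0.45. The elevated value at lag 1 (0.45), dropping to 0.44 at lag 2, reflects decaying short-term dependence rather than seasonality.
The dominant spike at lag 3 indicates a seasonal period of 3.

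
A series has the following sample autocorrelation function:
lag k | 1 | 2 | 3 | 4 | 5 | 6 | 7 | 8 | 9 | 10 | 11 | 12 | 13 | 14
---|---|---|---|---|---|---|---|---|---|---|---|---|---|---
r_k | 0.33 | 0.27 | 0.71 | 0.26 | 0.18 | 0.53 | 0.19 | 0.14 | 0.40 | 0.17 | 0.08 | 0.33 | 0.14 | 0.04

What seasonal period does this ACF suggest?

3

The largest autocorrelation is r_3 = 0.71, with weaker echoes at lags 6 (0.53) and 9 (0.40); the remaining lags stay at or below 0.33. The elevated value at lag 1 (0.33), dropping to 0.27 at lag 2, reflects decaying short-term dependence rather than seasonality.
The dominant spike at lag 3 indicates a seasonal period of 3.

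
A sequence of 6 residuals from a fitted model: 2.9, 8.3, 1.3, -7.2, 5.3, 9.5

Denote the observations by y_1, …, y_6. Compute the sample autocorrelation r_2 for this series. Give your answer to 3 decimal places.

-0.661

Mean ȳ = (2.9 + 8.3 + 1.3 − 7.2 + 5.3 + 9.5)/6 = 3.3500
Σ(y_t−ȳ)(y_{t+2}−ȳ) = (0.9225) + (-52.2225) + (-3.9975) + (-64.8825) = -120.1800
Denominator Σ(y_t−ȳ)² = 181.8350
r_2 = -120.1800 / 181.8350 = -0.661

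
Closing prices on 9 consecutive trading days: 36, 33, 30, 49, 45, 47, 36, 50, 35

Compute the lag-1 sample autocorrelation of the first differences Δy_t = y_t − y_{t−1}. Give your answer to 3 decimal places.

First differences Δy: -3, -3, 19, -4, 2, -11, 14, -15
Mean of differences = -0.1250
Numerator Σ(Δy_t−Δȳ)(Δy_{t+1}−Δȳ) = -515.8906
Denominator Σ(Δy_t−Δȳ)² = 940.8750
r_1(Δy) = -515.8906 / 940.8750 = -0.548

-0.548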